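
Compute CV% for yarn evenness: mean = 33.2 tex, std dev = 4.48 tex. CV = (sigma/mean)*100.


Formula: CV% = (standard deviation / mean) * 100
Step 1: Ratio = 4.48 / 33.2 = 0.13494
Step 2: CV% = 0.13494 * 100 = 13.494% ≈ 13.5%

13.5%


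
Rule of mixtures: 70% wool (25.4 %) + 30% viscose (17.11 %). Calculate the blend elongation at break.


Formula: Blend property = (fraction_A * property_A) + (fraction_B * property_B)
Step 1: Contribution A = 70/100 * 25.4 % = 17.78 %
Step 2: Contribution B = 30/100 * 17.11 % = 5.133 %
Step 3: Blend elongation at break = 17.78 + 5.133 = 22.913 %

22.913 %


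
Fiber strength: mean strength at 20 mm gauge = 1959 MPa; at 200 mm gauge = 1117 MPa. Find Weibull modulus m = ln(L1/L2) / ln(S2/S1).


Formula: m = ln(L1/L2) / ln(S2/S1)
Step 1: ln(L1/L2) = ln(20/200) = -2.30259
Step 2: S2/S1 = 1117/1959 = 0.57019
Step 3: ln(S2/S1) = ln(0.57019) = -0.56179
Step 4: m = -2.30259 / -0.56179 = 4.10

4.10 (Weibull m)


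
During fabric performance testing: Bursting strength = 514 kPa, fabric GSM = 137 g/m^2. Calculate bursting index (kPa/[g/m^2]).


Formula: Bursting Index = Bursting Strength / Fabric GSM
BI = 514 kPa / 137 g/m^2
BI = 3.752 kPa/(g/m^2)

3.752 kPa/(g/m^2)


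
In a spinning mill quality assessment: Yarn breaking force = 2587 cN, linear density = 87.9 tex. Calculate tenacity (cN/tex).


Formula: Tenacity = Breaking force / Linear density
Tenacity = 2587 cN / 87.9 tex
Tenacity = 29.43 cN/tex

29.43 cN/tex


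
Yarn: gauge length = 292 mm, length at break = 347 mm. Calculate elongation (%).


Formula: Elongation (%) = ((L_break - L0) / L0) * 100
Step 1: Extension = 347 - 292 = 55 mm
Step 2: Elongation = (55 / 292) * 100
Step 3: Elongation = 0.188356 * 100 = 18.8356% ≈ 18.8%

18.8%


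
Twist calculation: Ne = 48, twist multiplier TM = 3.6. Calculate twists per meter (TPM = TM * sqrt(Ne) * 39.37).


Formula: TPM = TM * sqrt(Ne) * 39.37
Step 1: sqrt(Ne) = sqrt(48) = 6.9282
Step 2: TM * sqrt(Ne) = 3.6 * 6.9282 = 24.9415
Step 3: TPM = 24.9415 * 39.37 = 982 twists/m

982 twists/m


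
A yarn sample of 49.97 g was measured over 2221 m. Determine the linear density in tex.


Formula: Tex = (mass_g / length_m) * 1000
Substituting: Tex = (49.97 / 2221) * 1000
Intermediate: 49.97 / 2221 = 0.02249887 g/m
Tex = 0.02249887 * 1000 = 22.50 tex

22.50 tex


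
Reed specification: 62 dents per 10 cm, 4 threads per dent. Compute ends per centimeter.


Formula: EPC = (dents per 10 cm * ends per dent) / 10
Step 1: Total ends per 10 cm = 62 * 4 = 248
Step 2: EPC = 248 / 10 = 24.8 ends/cm

24.8 ends/cm


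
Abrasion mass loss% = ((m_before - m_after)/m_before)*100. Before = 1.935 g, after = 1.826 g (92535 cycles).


Formula: Mass loss% = ((m_before - m_after) / m_before) * 100
Step 1: Mass loss = 1.935 - 1.826 = 0.109 g
Step 2: Ratio = 0.109 / 1.935 = 0.0563307
Step 3: Mass loss% = 0.0563307 * 100 = 5.63307% ≈ 5.63%

5.63%


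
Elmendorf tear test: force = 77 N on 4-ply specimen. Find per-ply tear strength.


Formula: Per-ply strength = Total force / Number of plies
Per-ply = 77 N / 4
Per-ply = 19.25 N

19.25 N


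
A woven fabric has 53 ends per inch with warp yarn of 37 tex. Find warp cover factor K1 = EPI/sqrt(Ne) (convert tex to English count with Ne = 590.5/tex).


Formula: K1 = EPI / sqrt(Ne), with Ne = 590.5 / tex_warp
Step 1: Ne = 590.5 / 37 = 15.959
Step 2: sqrt(Ne) = sqrt(15.959) = 3.9949
Step 3: K1 = 53 / 3.9949 = 13.3

13.3


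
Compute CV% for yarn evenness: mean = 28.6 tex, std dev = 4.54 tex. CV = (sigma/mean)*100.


Formula: CV% = (standard deviation / mean) * 100
Step 1: Ratio = 4.54 / 28.6 = 0.158741
Step 2: CV% = 0.158741 * 100 = 15.8741% ≈ 15.9%

15.9%


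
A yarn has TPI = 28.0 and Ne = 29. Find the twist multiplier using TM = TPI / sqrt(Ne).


Formula: TM = TPI / sqrt(Ne)
Step 1: sqrt(Ne) = sqrt(29) = 5.3852
Step 2: TM = 28.0 / 5.3852 = 5.20

5.20 TM


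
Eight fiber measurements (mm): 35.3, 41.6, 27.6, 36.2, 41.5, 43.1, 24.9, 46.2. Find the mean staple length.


Formula: Mean = sum of lengths / count
Sum = 35.3 + 41.6 + 27.6 + 36.2 + 41.5 + 43.1 + 24.9 + 46.2
Sum = 296.4 mm
Mean = 296.4 / 8 = 37.05 mm

37.05 mm


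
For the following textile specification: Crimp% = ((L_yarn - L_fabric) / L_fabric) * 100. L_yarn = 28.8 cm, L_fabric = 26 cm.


Formula: Crimp% = ((L_yarn - L_fabric) / L_fabric) * 100
Step 1: Extension = 28.8 - 26 = 2.8 cm
Step 2: Crimp% = (2.8 / 26) * 100
Step 3: Crimp% = 0.107692 * 100 = 10.7692% ≈ 10.8%

10.8%


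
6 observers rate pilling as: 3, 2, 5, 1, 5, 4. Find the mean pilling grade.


Formula: Mean = sum / count
Sum = 3 + 2 + 5 + 1 + 5 + 4 = 20
Mean = 20 / 6 = 3.3

3.3


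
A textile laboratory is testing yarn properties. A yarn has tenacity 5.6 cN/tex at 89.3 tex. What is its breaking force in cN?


Formula: Breaking force = Tenacity * Linear density
F = 5.6 cN/tex * 89.3 tex
F = 500.08 cN

500.08 cN


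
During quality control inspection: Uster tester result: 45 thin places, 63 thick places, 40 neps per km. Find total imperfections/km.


Formula: Total = thin places + thick places + neps
Total = 45 + 63 + 40
Total = 148 imperfections/km

148 imperfections/km


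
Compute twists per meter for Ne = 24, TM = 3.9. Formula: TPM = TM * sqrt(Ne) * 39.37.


Formula: TPM = TM * sqrt(Ne) * 39.37
Step 1: sqrt(Ne) = sqrt(24) = 4.899
Step 2: TM * sqrt(Ne) = 3.9 * 4.899 = 19.1061
Step 3: TPM = 19.1061 * 39.37 = 752 twists/m

752 twists/m


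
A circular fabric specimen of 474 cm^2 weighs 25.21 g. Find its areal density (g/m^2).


Formula: GSM = mass_g / area_m2
Step 1: Convert area: 474 cm^2 = 474 / 10000 = 0.0474 m^2
Step 2: GSM = 25.21 g / 0.0474 m^2 = 531.9 g/m^2

531.9 g/m^2


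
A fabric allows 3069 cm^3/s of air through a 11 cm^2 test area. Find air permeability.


Formula: Air Permeability = Airflow / Test Area
AP = 3069 cm^3/s / 11 cm^2
AP = 279.0 cm^3/s/cm^2

279.0 cm^3/s/cm^2


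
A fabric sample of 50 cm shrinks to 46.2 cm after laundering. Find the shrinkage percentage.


Formula: Shrinkage% = ((L_before - L_after) / L_before) * 100
Step 1: Shrinkage = 50 - 46.2 = 3.8 cm
Step 2: Shrinkage% = (3.8 / 50) * 100
Step 3: Shrinkage% = 0.076 * 100 = 7.6%

7.6%


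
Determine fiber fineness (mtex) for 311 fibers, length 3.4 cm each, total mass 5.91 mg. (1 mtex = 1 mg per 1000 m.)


Formula: fineness (mtex) = mass (mg) / total length (km) = (mass_mg / total_length_m) * 1000
Step 1: Convert fiber length: 3.4 cm = 0.034 m
Step 2: Total fiber length = 311 * 0.034 = 10.574 m
Step 3: Linear density = 5.91 mg / 10.574 m = 0.5589 mg/m
Step 4: fineness = 0.5589 * 1000 = 558.9 mtex

558.9 mtex


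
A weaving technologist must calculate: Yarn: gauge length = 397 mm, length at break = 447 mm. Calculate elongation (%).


Formula: Elongation (%) = ((L_break - L0) / L0) * 100
Step 1: Extension = 447 - 397 = 50 mm
Step 2: Elongation = (50 / 397) * 100
Step 3: Elongation = 0.125945 * 100 = 12.5945% ≈ 12.6%

12.6%


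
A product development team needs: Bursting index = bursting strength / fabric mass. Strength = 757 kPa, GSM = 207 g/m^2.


Formula: Bursting Index = Bursting Strength / Fabric GSM
BI = 757 kPa / 207 g/m^2
BI = 3.657 kPa/(g/m^2)

3.657 kPa/(g/m^2)


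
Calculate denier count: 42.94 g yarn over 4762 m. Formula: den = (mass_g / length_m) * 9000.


Formula: den = (mass_g / length_m) * 9000
Substituting: den = (42.94 / 4762) * 9000
Intermediate: 42.94 / 4762 = 0.00901722 g/m
den = 0.00901722 * 9000 = 81.2 denier

81.2 denier


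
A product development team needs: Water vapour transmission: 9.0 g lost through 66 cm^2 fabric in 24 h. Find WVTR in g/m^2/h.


Formula: WVTR = mass_loss / (area * time)
Step 1: Convert area: 66 cm^2 = 0.0066 m^2
Step 2: WVTR = 9.0 g / (0.0066 m^2 * 24 h)
Step 3: WVTR = 9.0 / 0.1584 = 56.8 g/m^2/h

56.8 g/m^2/h


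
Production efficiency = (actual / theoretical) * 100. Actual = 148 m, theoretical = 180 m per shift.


Formula: Efficiency% = (Actual output / Theoretical output) * 100
Efficiency% = (148 / 180) * 100
Efficiency% = 0.822222 * 100 = 82.2222% ≈ 82.2%

82.2%


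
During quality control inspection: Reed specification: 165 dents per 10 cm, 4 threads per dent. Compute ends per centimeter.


Formula: EPC = (dents per 10 cm * ends per dent) / 10
Step 1: Total ends per 10 cm = 165 * 4 = 660
Step 2: EPC = 660 / 10 = 66.0 ends/cm

66.0 ends/cm


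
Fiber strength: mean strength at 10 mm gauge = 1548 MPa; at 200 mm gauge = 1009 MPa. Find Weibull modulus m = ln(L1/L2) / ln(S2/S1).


Formula: m = ln(L1/L2) / ln(S2/S1)
Step 1: ln(L1/L2) = ln(10/200) = -2.99573
Step 2: S2/S1 = 1009/1548 = 0.65181
Step 3: ln(S2/S1) = ln(0.65181) = -0.42800
Step 4: m = -2.99573 / -0.42800 = 7.00

7.00 (Weibull m)


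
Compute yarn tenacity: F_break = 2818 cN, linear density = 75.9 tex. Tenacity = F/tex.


Formula: Tenacity = Breaking force / Linear density
Tenacity = 2818 cN / 75.9 tex
Tenacity = 37.13 cN/tex

37.13 cN/tex


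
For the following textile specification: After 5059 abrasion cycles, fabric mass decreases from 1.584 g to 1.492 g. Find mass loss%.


Formula: Mass loss% = ((m_before - m_after) / m_before) * 100
Step 1: Mass loss = 1.584 - 1.492 = 0.092 g
Step 2: Ratio = 0.092 / 1.584 = 0.0580808
Step 3: Mass loss% = 0.0580808 * 100 = 5.80808% ≈ 5.81%

5.81%


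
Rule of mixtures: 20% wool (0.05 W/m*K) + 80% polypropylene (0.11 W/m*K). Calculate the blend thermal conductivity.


Formula: Blend property = (fraction_A * property_A) + (fraction_B * property_B)
Step 1: Contribution A = 20/100 * 0.05 W/m*K = 0.01 W/m*K
Step 2: Contribution B = 80/100 * 0.11 W/m*K = 0.088 W/m*K
Step 3: Blend thermal conductivity = 0.01 + 0.088 = 0.098 W/m*K

0.098 W/m*K


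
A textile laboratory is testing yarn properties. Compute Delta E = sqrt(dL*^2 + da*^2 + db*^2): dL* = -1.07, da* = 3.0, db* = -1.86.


Formula: Delta E = sqrt(dL*^2 + da*^2 + db*^2)
Step 1: dL*^2 = (-1.07)^2 = 1.1449
Step 2: da*^2 = 3.0^2 = 9.0
Step 3: db*^2 = (-1.86)^2 = 3.4596
Step 4: Sum = 1.1449 + 9.0 + 3.4596 = 13.6045
Step 5: Delta E = sqrt(13.6045) = 3.69

3.69 Delta E


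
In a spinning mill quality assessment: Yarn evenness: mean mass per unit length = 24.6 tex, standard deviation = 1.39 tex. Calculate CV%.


Formula: CV% = (standard deviation / mean) * 100
Step 1: Ratio = 1.39 / 24.6 = 0.056504
Step 2: CV% = 0.056504 * 100 = 5.6504% ≈ 5.7%

5.7%


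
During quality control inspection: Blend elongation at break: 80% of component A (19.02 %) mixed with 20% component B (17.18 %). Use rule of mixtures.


Formula: Blend property = (fraction_A * property_A) + (fraction_B * property_B)
Step 1: Contribution A = 80/100 * 19.02 % = 15.216 %
Step 2: Contribution B = 20/100 * 17.18 % = 3.436 %
Step 3: Blend elongation at break = 15.216 + 3.436 = 18.652 %

18.652 %


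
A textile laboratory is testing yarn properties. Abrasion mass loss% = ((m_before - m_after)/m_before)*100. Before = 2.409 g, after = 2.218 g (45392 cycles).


Formula: Mass loss% = ((m_before - m_after) / m_before) * 100
Step 1: Mass loss = 2.409 - 2.218 = 0.191 g
Step 2: Ratio = 0.191 / 2.409 = 0.079286
Step 3: Mass loss% = 0.079286 * 100 = 7.9286% ≈ 7.93%

7.93%


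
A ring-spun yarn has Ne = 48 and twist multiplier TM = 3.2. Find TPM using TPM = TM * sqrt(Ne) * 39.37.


Formula: TPM = TM * sqrt(Ne) * 39.37
Step 1: sqrt(Ne) = sqrt(48) = 6.9282
Step 2: TM * sqrt(Ne) = 3.2 * 6.9282 = 22.1702
Step 3: TPM = 22.1702 * 39.37 = 873 twists/m

873 twists/m


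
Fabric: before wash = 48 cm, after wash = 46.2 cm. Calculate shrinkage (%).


Formula: Shrinkage% = ((L_before - L_after) / L_before) * 100
Step 1: Shrinkage = 48 - 46.2 = 1.8 cm
Step 2: Shrinkage% = (1.8 / 48) * 100
Step 3: Shrinkage% = 0.0375 * 100 = 3.75% ≈ 3.8%

3.8%


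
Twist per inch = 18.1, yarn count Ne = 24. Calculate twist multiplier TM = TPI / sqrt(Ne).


Formula: TM = TPI / sqrt(Ne)
Step 1: sqrt(Ne) = sqrt(24) = 4.899
Step 2: TM = 18.1 / 4.899 = 3.69

3.69 TM


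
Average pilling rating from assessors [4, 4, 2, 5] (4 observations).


Formula: Mean = sum / count
Sum = 4 + 4 + 2 + 5 = 15
Mean = 15 / 4 = 3.8

3.8


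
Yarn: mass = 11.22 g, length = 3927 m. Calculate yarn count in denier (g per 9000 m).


Formula: den = (mass_g / length_m) * 9000
Substituting: den = (11.22 / 3927) * 9000
Intermediate: 11.22 / 3927 = 0.00285714 g/m
den = 0.00285714 * 9000 = 25.7 denier

25.7 denier


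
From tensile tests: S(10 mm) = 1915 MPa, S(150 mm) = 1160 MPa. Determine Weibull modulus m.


Formula: m = ln(L1/L2) / ln(S2/S1)
Step 1: ln(L1/L2) = ln(10/150) = -2.70805
Step 2: S2/S1 = 1160/1915 = 0.60574
Step 3: ln(S2/S1) = ln(0.60574) = -0.50130
Step 4: m = -2.70805 / -0.50130 = 5.40

5.40 (Weibull m)


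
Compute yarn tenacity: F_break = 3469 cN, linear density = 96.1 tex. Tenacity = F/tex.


Formula: Tenacity = Breaking force / Linear density
Tenacity = 3469 cN / 96.1 tex
Tenacity = 36.10 cN/tex

36.10 cN/tex


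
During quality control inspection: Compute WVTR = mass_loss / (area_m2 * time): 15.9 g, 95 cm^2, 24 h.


Formula: WVTR = mass_loss / (area * time)
Step 1: Convert area: 95 cm^2 = 0.0095 m^2
Step 2: WVTR = 15.9 g / (0.0095 m^2 * 24 h)
Step 3: WVTR = 15.9 / 0.228 = 69.7 g/m^2/h

69.7 g/m^2/h


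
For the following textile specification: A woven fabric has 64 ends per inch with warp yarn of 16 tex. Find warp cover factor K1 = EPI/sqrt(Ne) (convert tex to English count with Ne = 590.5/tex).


Formula: K1 = EPI / sqrt(Ne), with Ne = 590.5 / tex_warp
Step 1: Ne = 590.5 / 16 = 36.906
Step 2: sqrt(Ne) = sqrt(36.906) = 6.075
Step 3: K1 = 64 / 6.075 = 10.5

10.5


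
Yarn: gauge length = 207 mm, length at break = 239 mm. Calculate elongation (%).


Formula: Elongation (%) = ((L_break - L0) / L0) * 100
Step 1: Extension = 239 - 207 = 32 mm
Step 2: Elongation = (32 / 207) * 100
Step 3: Elongation = 0.154589 * 100 = 15.4589% ≈ 15.5%

15.5%


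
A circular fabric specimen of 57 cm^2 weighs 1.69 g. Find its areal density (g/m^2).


Formula: GSM = mass_g / area_m2
Step 1: Convert area: 57 cm^2 = 57 / 10000 = 0.0057 m^2
Step 2: GSM = 1.69 g / 0.0057 m^2 = 296.5 g/m^2

296.5 g/m^2


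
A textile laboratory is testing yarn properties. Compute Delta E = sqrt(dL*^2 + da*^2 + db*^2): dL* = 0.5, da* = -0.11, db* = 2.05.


Formula: Delta E = sqrt(dL*^2 + da*^2 + db*^2)
Step 1: dL*^2 = 0.5^2 = 0.25
Step 2: da*^2 = (-0.11)^2 = 0.0121
Step 3: db*^2 = 2.05^2 = 4.2025
Step 4: Sum = 0.25 + 0.0121 + 4.2025 = 4.4646
Step 5: Delta E = sqrt(4.4646) = 2.11

2.11 Delta E


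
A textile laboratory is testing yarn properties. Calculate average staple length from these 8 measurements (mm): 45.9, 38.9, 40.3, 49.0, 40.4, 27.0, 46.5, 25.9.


Formula: Mean = sum of lengths / count
Sum = 45.9 + 38.9 + 40.3 + 49.0 + 40.4 + 27.0 + 46.5 + 25.9
Sum = 313.9 mm
Mean = 313.9 / 8 = 39.24 mm

39.24 mm


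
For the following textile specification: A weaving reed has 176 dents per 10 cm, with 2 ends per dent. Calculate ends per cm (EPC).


Formula: EPC = (dents per 10 cm * ends per dent) / 10
Step 1: Total ends per 10 cm = 176 * 2 = 352
Step 2: EPC = 352 / 10 = 35.2 ends/cm

35.2 ends/cm


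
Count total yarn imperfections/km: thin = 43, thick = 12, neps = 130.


Formula: Total = thin places + thick places + neps
Total = 43 + 12 + 130
Total = 185 imperfections/km

185 imperfections/km


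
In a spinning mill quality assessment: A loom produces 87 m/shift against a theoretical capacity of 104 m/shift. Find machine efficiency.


Formula: Efficiency% = (Actual output / Theoretical output) * 100
Efficiency% = (87 / 104) * 100
Efficiency% = 0.836538 * 100 = 83.6538% ≈ 83.7%

83.7%


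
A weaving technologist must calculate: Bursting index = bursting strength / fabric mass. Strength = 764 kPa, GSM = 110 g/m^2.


Formula: Bursting Index = Bursting Strength / Fabric GSM
BI = 764 kPa / 110 g/m^2
BI = 6.945 kPa/(g/m^2)

6.945 kPa/(g/m^2)


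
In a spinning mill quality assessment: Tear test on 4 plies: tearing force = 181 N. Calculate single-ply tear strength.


Formula: Per-ply strength = Total force / Number of plies
Per-ply = 181 N / 4
Per-ply = 45.25 N

45.25 N


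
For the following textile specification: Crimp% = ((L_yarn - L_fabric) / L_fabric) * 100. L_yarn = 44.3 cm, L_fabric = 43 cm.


Formula: Crimp% = ((L_yarn - L_fabric) / L_fabric) * 100
Step 1: Extension = 44.3 - 43 = 1.3 cm
Step 2: Crimp% = (1.3 / 43) * 100
Step 3: Crimp% = 0.030233 * 100 = 3.0233% ≈ 3.0%

3.0%


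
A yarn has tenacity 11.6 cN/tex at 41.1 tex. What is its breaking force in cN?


Formula: Breaking force = Tenacity * Linear density
F = 11.6 cN/tex * 41.1 tex
F = 476.76 cN

476.76 cN


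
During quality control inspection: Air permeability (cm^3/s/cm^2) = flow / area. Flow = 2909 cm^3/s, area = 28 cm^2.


Formula: Air Permeability = Airflow / Test Area
AP = 2909 cm^3/s / 28 cm^2
AP = 103.9 cm^3/s/cm^2

103.9 cm^3/s/cm^2


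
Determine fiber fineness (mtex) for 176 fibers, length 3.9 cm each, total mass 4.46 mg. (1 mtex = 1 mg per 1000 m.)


Formula: fineness (mtex) = mass (mg) / total length (km) = (mass_mg / total_length_m) * 1000
Step 1: Convert fiber length: 3.9 cm = 0.039 m
Step 2: Total fiber length = 176 * 0.039 = 6.864 m
Step 3: Linear density = 4.46 mg / 6.864 m = 0.6498 mg/m
Step 4: fineness = 0.6498 * 1000 = 649.8 mtex

649.8 mtex


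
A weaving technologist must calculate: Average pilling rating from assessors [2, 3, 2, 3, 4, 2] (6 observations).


Formula: Mean = sum / count
Sum = 2 + 3 + 2 + 3 + 4 + 2 = 16
Mean = 16 / 6 = 2.7

2.7


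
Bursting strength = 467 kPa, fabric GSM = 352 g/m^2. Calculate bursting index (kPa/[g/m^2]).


Formula: Bursting Index = Bursting Strength / Fabric GSM
BI = 467 kPa / 352 g/m^2
BI = 1.327 kPa/(g/m^2)

1.327 kPa/(g/m^2)


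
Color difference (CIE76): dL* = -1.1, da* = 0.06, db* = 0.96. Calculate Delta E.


Formula: Delta E = sqrt(dL*^2 + da*^2 + db*^2)
Step 1: dL*^2 = (-1.1)^2 = 1.21
Step 2: da*^2 = 0.06^2 = 0.0036
Step 3: db*^2 = 0.96^2 = 0.9216
Step 4: Sum = 1.21 + 0.0036 + 0.9216 = 2.1352
Step 5: Delta E = sqrt(2.1352) = 1.46

1.46 Delta E


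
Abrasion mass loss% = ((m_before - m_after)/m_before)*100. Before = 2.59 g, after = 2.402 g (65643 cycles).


Formula: Mass loss% = ((m_before - m_after) / m_before) * 100
Step 1: Mass loss = 2.59 - 2.402 = 0.188 g
Step 2: Ratio = 0.188 / 2.59 = 0.0725869
Step 3: Mass loss% = 0.0725869 * 100 = 7.25869% ≈ 7.26%

7.26%


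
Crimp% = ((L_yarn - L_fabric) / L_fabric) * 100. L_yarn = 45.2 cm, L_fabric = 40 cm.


Formula: Crimp% = ((L_yarn - L_fabric) / L_fabric) * 100
Step 1: Extension = 45.2 - 40 = 5.2 cm
Step 2: Crimp% = (5.2 / 40) * 100
Step 3: Crimp% = 0.13 * 100 = 13.0%

13.0%


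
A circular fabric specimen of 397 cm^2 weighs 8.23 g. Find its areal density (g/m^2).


Formula: GSM = mass_g / area_m2
Step 1: Convert area: 397 cm^2 = 397 / 10000 = 0.0397 m^2
Step 2: GSM = 8.23 g / 0.0397 m^2 = 207.3 g/m^2

207.3 g/m^2


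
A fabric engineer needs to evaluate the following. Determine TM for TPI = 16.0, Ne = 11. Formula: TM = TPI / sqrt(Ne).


Formula: TM = TPI / sqrt(Ne)
Step 1: sqrt(Ne) = sqrt(11) = 3.3166
Step 2: TM = 16.0 / 3.3166 = 4.82

4.82 TM


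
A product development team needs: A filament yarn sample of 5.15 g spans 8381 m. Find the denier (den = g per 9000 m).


Formula: den = (mass_g / length_m) * 9000
Substituting: den = (5.15 / 8381) * 9000
Intermediate: 5.15 / 8381 = 0.00061449 g/m
den = 0.00061449 * 9000 = 5.5 denier

5.5 denier


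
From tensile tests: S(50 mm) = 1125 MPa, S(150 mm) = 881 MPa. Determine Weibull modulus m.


Formula: m = ln(L1/L2) / ln(S2/S1)
Step 1: ln(L1/L2) = ln(50/150) = -1.09861
Step 2: S2/S1 = 881/1125 = 0.78311
Step 3: ln(S2/S1) = ln(0.78311) = -0.24448
Step 4: m = -1.09861 / -0.24448 = 4.49

4.49 (Weibull m)


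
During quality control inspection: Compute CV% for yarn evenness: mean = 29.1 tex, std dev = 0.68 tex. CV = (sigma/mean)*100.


Formula: CV% = (standard deviation / mean) * 100
Step 1: Ratio = 0.68 / 29.1 = 0.023368
Step 2: CV% = 0.023368 * 100 = 2.3368% ≈ 2.3%

2.3%


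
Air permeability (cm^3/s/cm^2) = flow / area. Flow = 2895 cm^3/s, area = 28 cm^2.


Formula: Air Permeability = Airflow / Test Area
AP = 2895 cm^3/s / 28 cm^2
AP = 103.4 cm^3/s/cm^2

103.4 cm^3/s/cm^2


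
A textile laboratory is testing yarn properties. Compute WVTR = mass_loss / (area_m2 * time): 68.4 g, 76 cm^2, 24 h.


Formula: WVTR = mass_loss / (area * time)
Step 1: Convert area: 76 cm^2 = 0.0076 m^2
Step 2: WVTR = 68.4 g / (0.0076 m^2 * 24 h)
Step 3: WVTR = 68.4 / 0.1824 = 375.0 g/m^2/h

375.0 g/m^2/h


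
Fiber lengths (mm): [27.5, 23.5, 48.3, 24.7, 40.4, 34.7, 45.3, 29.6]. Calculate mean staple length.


Formula: Mean = sum of lengths / count
Sum = 27.5 + 23.5 + 48.3 + 24.7 + 40.4 + 34.7 + 45.3 + 29.6
Sum = 274.0 mm
Mean = 274.0 / 8 = 34.25 mm

34.25 mm


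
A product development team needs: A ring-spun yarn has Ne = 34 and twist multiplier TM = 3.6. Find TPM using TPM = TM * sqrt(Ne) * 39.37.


Formula: TPM = TM * sqrt(Ne) * 39.37
Step 1: sqrt(Ne) = sqrt(34) = 5.831
Step 2: TM * sqrt(Ne) = 3.6 * 5.831 = 20.9916
Step 3: TPM = 20.9916 * 39.37 = 826 twists/m

826 twists/m


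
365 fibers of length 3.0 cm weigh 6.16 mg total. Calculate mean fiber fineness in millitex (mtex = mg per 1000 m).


Formula: fineness (mtex) = mass (mg) / total length (km) = (mass_mg / total_length_m) * 1000
Step 1: Convert fiber length: 3.0 cm = 0.03 m
Step 2: Total fiber length = 365 * 0.03 = 10.95 m
Step 3: Linear density = 6.16 mg / 10.95 m = 0.5626 mg/m
Step 4: fineness = 0.5626 * 1000 = 562.6 mtex

562.6 mtex


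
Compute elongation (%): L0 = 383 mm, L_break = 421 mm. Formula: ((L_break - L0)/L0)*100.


Formula: Elongation (%) = ((L_break - L0) / L0) * 100
Step 1: Extension = 421 - 383 = 38 mm
Step 2: Elongation = (38 / 383) * 100
Step 3: Elongation = 0.099217 * 100 = 9.9217% ≈ 9.9%

9.9%


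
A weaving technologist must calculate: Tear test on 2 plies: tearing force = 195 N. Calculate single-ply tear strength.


Formula: Per-ply strength = Total force / Number of plies
Per-ply = 195 N / 2
Per-ply = 97.5 N

97.5 N


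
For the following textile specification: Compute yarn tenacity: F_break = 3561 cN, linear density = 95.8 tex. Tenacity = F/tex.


Formula: Tenacity = Breaking force / Linear density
Tenacity = 3561 cN / 95.8 tex
Tenacity = 37.17 cN/tex

37.17 cN/tex


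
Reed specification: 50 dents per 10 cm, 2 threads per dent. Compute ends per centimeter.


Formula: EPC = (dents per 10 cm * ends per dent) / 10
Step 1: Total ends per 10 cm = 50 * 2 = 100
Step 2: EPC = 100 / 10 = 10.0 ends/cm

10.0 ends/cm


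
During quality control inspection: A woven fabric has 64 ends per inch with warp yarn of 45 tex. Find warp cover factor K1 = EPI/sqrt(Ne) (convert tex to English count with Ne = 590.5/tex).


Formula: K1 = EPI / sqrt(Ne), with Ne = 590.5 / tex_warp
Step 1: Ne = 590.5 / 45 = 13.122
Step 2: sqrt(Ne) = sqrt(13.122) = 3.6224
Step 3: K1 = 64 / 3.6224 = 17.7

17.7


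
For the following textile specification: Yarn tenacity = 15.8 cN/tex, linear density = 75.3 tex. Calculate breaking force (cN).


Formula: Breaking force = Tenacity * Linear density
F = 15.8 cN/tex * 75.3 tex
F = 1189.74 cN

1189.74 cN


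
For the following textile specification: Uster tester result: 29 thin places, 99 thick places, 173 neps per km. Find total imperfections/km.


Formula: Total = thin places + thick places + neps
Total = 29 + 99 + 173
Total = 301 imperfections/km

301 imperfections/km


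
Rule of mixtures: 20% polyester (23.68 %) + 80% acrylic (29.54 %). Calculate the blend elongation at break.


Formula: Blend property = (fraction_A * property_A) + (fraction_B * property_B)
Step 1: Contribution A = 20/100 * 23.68 % = 4.736 %
Step 2: Contribution B = 80/100 * 29.54 % = 23.632 %
Step 3: Blend elongation at break = 4.736 + 23.632 = 28.368 %

28.368 %


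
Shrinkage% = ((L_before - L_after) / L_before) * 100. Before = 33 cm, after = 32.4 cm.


Formula: Shrinkage% = ((L_before - L_after) / L_before) * 100
Step 1: Shrinkage = 33 - 32.4 = 0.6 cm
Step 2: Shrinkage% = (0.6 / 33) * 100
Step 3: Shrinkage% = 0.018182 * 100 = 1.8182% ≈ 1.8%

1.8%


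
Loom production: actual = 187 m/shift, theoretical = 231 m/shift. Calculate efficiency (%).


Formula: Efficiency% = (Actual output / Theoretical output) * 100
Efficiency% = (187 / 231) * 100
Efficiency% = 0.809524 * 100 = 80.9524% ≈ 81.0%

81.0%


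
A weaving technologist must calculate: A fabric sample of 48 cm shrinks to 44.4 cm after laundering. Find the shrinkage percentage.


Formula: Shrinkage% = ((L_before - L_after) / L_before) * 100
Step 1: Shrinkage = 48 - 44.4 = 3.6 cm
Step 2: Shrinkage% = (3.6 / 48) * 100
Step 3: Shrinkage% = 0.075 * 100 = 7.5%

7.5%


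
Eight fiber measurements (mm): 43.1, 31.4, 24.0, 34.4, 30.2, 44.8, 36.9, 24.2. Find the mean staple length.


Formula: Mean = sum of lengths / count
Sum = 43.1 + 31.4 + 24.0 + 34.4 + 30.2 + 44.8 + 36.9 + 24.2
Sum = 269.0 mm
Mean = 269.0 / 8 = 33.63 mm

33.63 mm


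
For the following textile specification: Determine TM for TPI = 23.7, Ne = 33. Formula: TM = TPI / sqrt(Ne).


Formula: TM = TPI / sqrt(Ne)
Step 1: sqrt(Ne) = sqrt(33) = 5.7446
Step 2: TM = 23.7 / 5.7446 = 4.13

4.13 TM


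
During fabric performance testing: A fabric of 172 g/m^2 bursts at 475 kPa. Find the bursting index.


Formula: Bursting Index = Bursting Strength / Fabric GSM
BI = 475 kPa / 172 g/m^2
BI = 2.762 kPa/(g/m^2)

2.762 kPa/(g/m^2)


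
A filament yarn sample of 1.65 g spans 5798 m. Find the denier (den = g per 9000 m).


Formula: den = (mass_g / length_m) * 9000
Substituting: den = (1.65 / 5798) * 9000
Intermediate: 1.65 / 5798 = 0.00028458 g/m
den = 0.00028458 * 9000 = 2.6 denier

2.6 denier


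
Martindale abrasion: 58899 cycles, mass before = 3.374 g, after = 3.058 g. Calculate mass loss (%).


Formula: Mass loss% = ((m_before - m_after) / m_before) * 100
Step 1: Mass loss = 3.374 - 3.058 = 0.316 g
Step 2: Ratio = 0.316 / 3.374 = 0.0936574
Step 3: Mass loss% = 0.0936574 * 100 = 9.36574% ≈ 9.37%

9.37%


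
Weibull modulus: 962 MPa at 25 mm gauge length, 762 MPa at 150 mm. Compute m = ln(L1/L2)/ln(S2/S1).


Formula: m = ln(L1/L2) / ln(S2/S1)
Step 1: ln(L1/L2) = ln(25/150) = -1.79176
Step 2: S2/S1 = 762/962 = 0.7921
Step 3: ln(S2/S1) = ln(0.7921) = -0.23307
Step 4: m = -1.79176 / -0.23307 = 7.69

7.69 (Weibull m)


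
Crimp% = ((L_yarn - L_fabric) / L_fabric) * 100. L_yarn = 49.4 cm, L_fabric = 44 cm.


Formula: Crimp% = ((L_yarn - L_fabric) / L_fabric) * 100
Step 1: Extension = 49.4 - 44 = 5.4 cm
Step 2: Crimp% = (5.4 / 44) * 100
Step 3: Crimp% = 0.122727 * 100 = 12.2727% ≈ 12.3%

12.3%


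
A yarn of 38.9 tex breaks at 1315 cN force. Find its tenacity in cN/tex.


Formula: Tenacity = Breaking force / Linear density
Tenacity = 1315 cN / 38.9 tex
Tenacity = 33.80 cN/tex

33.80 cN/tex


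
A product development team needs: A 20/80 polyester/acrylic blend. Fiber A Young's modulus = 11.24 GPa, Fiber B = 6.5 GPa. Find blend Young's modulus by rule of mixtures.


Formula: Blend property = (fraction_A * property_A) + (fraction_B * property_B)
Step 1: Contribution A = 20/100 * 11.24 GPa = 2.248 GPa
Step 2: Contribution B = 80/100 * 6.5 GPa = 5.2 GPa
Step 3: Blend Young's modulus = 2.248 + 5.2 = 7.448 GPa

7.448 GPa


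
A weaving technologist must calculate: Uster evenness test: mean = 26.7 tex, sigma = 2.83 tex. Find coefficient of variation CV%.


Formula: CV% = (standard deviation / mean) * 100
Step 1: Ratio = 2.83 / 26.7 = 0.105993
Step 2: CV% = 0.105993 * 100 = 10.5993% ≈ 10.6%

10.6%


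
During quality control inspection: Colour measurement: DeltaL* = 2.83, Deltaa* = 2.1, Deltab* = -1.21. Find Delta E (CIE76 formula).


Formula: Delta E = sqrt(dL*^2 + da*^2 + db*^2)
Step 1: dL*^2 = 2.83^2 = 8.0089
Step 2: da*^2 = 2.1^2 = 4.41
Step 3: db*^2 = (-1.21)^2 = 1.4641
Step 4: Sum = 8.0089 + 4.41 + 1.4641 = 13.883
Step 5: Delta E = sqrt(13.883) = 3.73

3.73 Delta E


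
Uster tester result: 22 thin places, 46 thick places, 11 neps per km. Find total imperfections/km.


Formula: Total = thin places + thick places + neps
Total = 22 + 46 + 11
Total = 79 imperfections/km

79 imperfections/km


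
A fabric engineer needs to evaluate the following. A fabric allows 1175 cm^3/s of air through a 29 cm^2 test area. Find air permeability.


Formula: Air Permeability = Airflow / Test Area
AP = 1175 cm^3/s / 29 cm^2
AP = 40.5 cm^3/s/cm^2

40.5 cm^3/s/cm^2


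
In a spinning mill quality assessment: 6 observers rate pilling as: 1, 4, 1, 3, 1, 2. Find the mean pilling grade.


Formula: Mean = sum / count
Sum = 1 + 4 + 1 + 3 + 1 + 2 = 12
Mean = 12 / 6 = 2.0

2.0


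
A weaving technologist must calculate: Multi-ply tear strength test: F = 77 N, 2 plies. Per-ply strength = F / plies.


Formula: Per-ply strength = Total force / Number of plies
Per-ply = 77 N / 2
Per-ply = 38.5 N

38.5 N


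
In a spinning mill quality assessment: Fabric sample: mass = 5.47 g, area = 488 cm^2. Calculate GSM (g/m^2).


Formula: GSM = mass_g / area_m2
Step 1: Convert area: 488 cm^2 = 488 / 10000 = 0.0488 m^2
Step 2: GSM = 5.47 g / 0.0488 m^2 = 112.1 g/m^2

112.1 g/m^2


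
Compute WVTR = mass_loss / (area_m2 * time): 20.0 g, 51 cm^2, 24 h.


Formula: WVTR = mass_loss / (area * time)
Step 1: Convert area: 51 cm^2 = 0.0051 m^2
Step 2: WVTR = 20.0 g / (0.0051 m^2 * 24 h)
Step 3: WVTR = 20.0 / 0.1224 = 163.4 g/m^2/h

163.4 g/m^2/h


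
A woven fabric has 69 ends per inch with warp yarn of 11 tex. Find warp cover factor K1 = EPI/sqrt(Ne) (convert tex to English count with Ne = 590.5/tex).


Formula: K1 = EPI / sqrt(Ne), with Ne = 590.5 / tex_warp
Step 1: Ne = 590.5 / 11 = 53.682
Step 2: sqrt(Ne) = sqrt(53.682) = 7.3268
Step 3: K1 = 69 / 7.3268 = 9.4

9.4


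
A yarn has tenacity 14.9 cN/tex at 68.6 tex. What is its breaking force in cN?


Formula: Breaking force = Tenacity * Linear density
F = 14.9 cN/tex * 68.6 tex
F = 1022.14 cN

1022.14 cN


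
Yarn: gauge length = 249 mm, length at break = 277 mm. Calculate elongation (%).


Formula: Elongation (%) = ((L_break - L0) / L0) * 100
Step 1: Extension = 277 - 249 = 28 mm
Step 2: Elongation = (28 / 249) * 100
Step 3: Elongation = 0.11245 * 100 = 11.245% ≈ 11.2%

11.2%


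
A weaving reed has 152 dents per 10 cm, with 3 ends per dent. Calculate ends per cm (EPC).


Formula: EPC = (dents per 10 cm * ends per dent) / 10
Step 1: Total ends per 10 cm = 152 * 3 = 456
Step 2: EPC = 456 / 10 = 45.6 ends/cm

45.6 ends/cm


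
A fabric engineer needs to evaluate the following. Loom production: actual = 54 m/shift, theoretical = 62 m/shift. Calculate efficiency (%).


Formula: Efficiency% = (Actual output / Theoretical output) * 100
Efficiency% = (54 / 62) * 100
Efficiency% = 0.870968 * 100 = 87.0968% ≈ 87.1%

87.1%


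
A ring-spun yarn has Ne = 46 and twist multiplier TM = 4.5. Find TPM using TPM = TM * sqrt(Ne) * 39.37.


Formula: TPM = TM * sqrt(Ne) * 39.37
Step 1: sqrt(Ne) = sqrt(46) = 6.7823
Step 2: TM * sqrt(Ne) = 4.5 * 6.7823 = 30.5204
Step 3: TPM = 30.5204 * 39.37 = 1202 twists/m

1202 twists/m


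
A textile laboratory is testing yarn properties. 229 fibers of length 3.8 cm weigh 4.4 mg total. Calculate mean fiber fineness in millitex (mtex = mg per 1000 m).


Formula: fineness (mtex) = mass (mg) / total length (km) = (mass_mg / total_length_m) * 1000
Step 1: Convert fiber length: 3.8 cm = 0.038 m
Step 2: Total fiber length = 229 * 0.038 = 8.702 m
Step 3: Linear density = 4.4 mg / 8.702 m = 0.5056 mg/m
Step 4: fineness = 0.5056 * 1000 = 505.6 mtex

505.6 mtex


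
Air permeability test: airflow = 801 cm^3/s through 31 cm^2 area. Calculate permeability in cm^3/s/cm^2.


Formula: Air Permeability = Airflow / Test Area
AP = 801 cm^3/s / 31 cm^2
AP = 25.8 cm^3/s/cm^2

25.8 cm^3/s/cm^2


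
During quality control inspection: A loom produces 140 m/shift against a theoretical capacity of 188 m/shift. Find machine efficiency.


Formula: Efficiency% = (Actual output / Theoretical output) * 100
Efficiency% = (140 / 188) * 100
Efficiency% = 0.744681 * 100 = 74.4681% ≈ 74.5%

74.5%


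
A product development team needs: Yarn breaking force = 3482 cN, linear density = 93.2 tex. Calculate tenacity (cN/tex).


Formula: Tenacity = Breaking force / Linear density
Tenacity = 3482 cN / 93.2 tex
Tenacity = 37.36 cN/tex

37.36 cN/tex


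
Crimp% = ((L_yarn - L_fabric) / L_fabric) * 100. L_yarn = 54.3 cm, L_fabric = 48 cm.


Formula: Crimp% = ((L_yarn - L_fabric) / L_fabric) * 100
Step 1: Extension = 54.3 - 48 = 6.3 cm
Step 2: Crimp% = (6.3 / 48) * 100
Step 3: Crimp% = 0.13125 * 100 = 13.125% ≈ 13.1%

13.1%


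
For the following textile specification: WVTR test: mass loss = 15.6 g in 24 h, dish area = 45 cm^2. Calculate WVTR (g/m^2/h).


Formula: WVTR = mass_loss / (area * time)
Step 1: Convert area: 45 cm^2 = 0.0045 m^2
Step 2: WVTR = 15.6 g / (0.0045 m^2 * 24 h)
Step 3: WVTR = 15.6 / 0.108 = 144.4 g/m^2/h

144.4 g/m^2/h


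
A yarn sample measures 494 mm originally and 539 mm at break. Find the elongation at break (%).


Formula: Elongation (%) = ((L_break - L0) / L0) * 100
Step 1: Extension = 539 - 494 = 45 mm
Step 2: Elongation = (45 / 494) * 100
Step 3: Elongation = 0.091093 * 100 = 9.1093% ≈ 9.1%

9.1%


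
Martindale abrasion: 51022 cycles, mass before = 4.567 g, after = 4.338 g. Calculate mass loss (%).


Formula: Mass loss% = ((m_before - m_after) / m_before) * 100
Step 1: Mass loss = 4.567 - 4.338 = 0.229 g
Step 2: Ratio = 0.229 / 4.567 = 0.0501423
Step 3: Mass loss% = 0.0501423 * 100 = 5.01423% ≈ 5.01%

5.01%


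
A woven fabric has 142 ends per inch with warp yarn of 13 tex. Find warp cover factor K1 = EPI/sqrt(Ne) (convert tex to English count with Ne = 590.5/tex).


Formula: K1 = EPI / sqrt(Ne), with Ne = 590.5 / tex_warp
Step 1: Ne = 590.5 / 13 = 45.423
Step 2: sqrt(Ne) = sqrt(45.423) = 6.7397
Step 3: K1 = 142 / 6.7397 = 21.1

21.1


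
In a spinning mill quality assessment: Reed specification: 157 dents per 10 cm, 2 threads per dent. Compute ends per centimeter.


Formula: EPC = (dents per 10 cm * ends per dent) / 10
Step 1: Total ends per 10 cm = 157 * 2 = 314
Step 2: EPC = 314 / 10 = 31.4 ends/cm

31.4 ends/cm


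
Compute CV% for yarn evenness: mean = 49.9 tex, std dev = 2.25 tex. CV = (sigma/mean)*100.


Formula: CV% = (standard deviation / mean) * 100
Step 1: Ratio = 2.25 / 49.9 = 0.04509
Step 2: CV% = 0.04509 * 100 = 4.509% ≈ 4.5%

4.5%


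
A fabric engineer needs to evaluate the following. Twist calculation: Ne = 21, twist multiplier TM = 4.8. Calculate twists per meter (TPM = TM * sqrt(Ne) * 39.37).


Formula: TPM = TM * sqrt(Ne) * 39.37
Step 1: sqrt(Ne) = sqrt(21) = 4.5826
Step 2: TM * sqrt(Ne) = 4.8 * 4.5826 = 21.9965
Step 3: TPM = 21.9965 * 39.37 = 866 twists/m

866 twists/m


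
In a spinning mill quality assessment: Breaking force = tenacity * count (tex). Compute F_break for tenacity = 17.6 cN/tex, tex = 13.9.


Formula: Breaking force = Tenacity * Linear density
F = 17.6 cN/tex * 13.9 tex
F = 244.64 cN

244.64 cN


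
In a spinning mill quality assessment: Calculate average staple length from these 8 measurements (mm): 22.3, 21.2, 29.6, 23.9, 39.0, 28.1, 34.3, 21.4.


Formula: Mean = sum of lengths / count
Sum = 22.3 + 21.2 + 29.6 + 23.9 + 39.0 + 28.1 + 34.3 + 21.4
Sum = 219.8 mm
Mean = 219.8 / 8 = 27.48 mm

27.48 mm


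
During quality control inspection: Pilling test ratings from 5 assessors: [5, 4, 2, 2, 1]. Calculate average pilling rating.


Formula: Mean = sum / count
Sum = 5 + 4 + 2 + 2 + 1 = 14
Mean = 14 / 5 = 2.8

2.8


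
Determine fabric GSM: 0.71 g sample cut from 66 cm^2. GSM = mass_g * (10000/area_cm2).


Formula: GSM = mass_g / area_m2
Step 1: Convert area: 66 cm^2 = 66 / 10000 = 0.0066 m^2
Step 2: GSM = 0.71 g / 0.0066 m^2 = 107.6 g/m^2

107.6 g/m^2


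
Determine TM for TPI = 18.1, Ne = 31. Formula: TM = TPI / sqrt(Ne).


Formula: TM = TPI / sqrt(Ne)
Step 1: sqrt(Ne) = sqrt(31) = 5.5678
Step 2: TM = 18.1 / 5.5678 = 3.25

3.25 TM


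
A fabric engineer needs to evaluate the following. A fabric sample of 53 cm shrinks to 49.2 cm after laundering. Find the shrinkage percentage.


Formula: Shrinkage% = ((L_before - L_after) / L_before) * 100
Step 1: Shrinkage = 53 - 49.2 = 3.8 cm
Step 2: Shrinkage% = (3.8 / 53) * 100
Step 3: Shrinkage% = 0.071698 * 100 = 7.1698% ≈ 7.2%

7.2%


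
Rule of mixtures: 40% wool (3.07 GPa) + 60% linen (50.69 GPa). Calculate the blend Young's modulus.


Formula: Blend property = (fraction_A * property_A) + (fraction_B * property_B)
Step 1: Contribution A = 40/100 * 3.07 GPa = 1.228 GPa
Step 2: Contribution B = 60/100 * 50.69 GPa = 30.414 GPa
Step 3: Blend Young's modulus = 1.228 + 30.414 = 31.642 GPa

31.642 GPa


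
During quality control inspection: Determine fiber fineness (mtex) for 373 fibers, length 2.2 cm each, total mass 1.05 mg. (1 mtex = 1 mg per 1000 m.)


Formula: fineness (mtex) = mass (mg) / total length (km) = (mass_mg / total_length_m) * 1000
Step 1: Convert fiber length: 2.2 cm = 0.022 m
Step 2: Total fiber length = 373 * 0.022 = 8.206 m
Step 3: Linear density = 1.05 mg / 8.206 m = 0.1280 mg/m
Step 4: fineness = 0.1280 * 1000 = 128.0 mtex

128.0 mtex


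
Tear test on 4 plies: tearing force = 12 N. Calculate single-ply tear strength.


Formula: Per-ply strength = Total force / Number of plies
Per-ply = 12 N / 4
Per-ply = 3 N

3 N


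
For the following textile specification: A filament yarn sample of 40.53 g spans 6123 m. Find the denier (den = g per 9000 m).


Formula: den = (mass_g / length_m) * 9000
Substituting: den = (40.53 / 6123) * 9000
Intermediate: 40.53 / 6123 = 0.0066193 g/m
den = 0.0066193 * 9000 = 59.6 denier

59.6 denier


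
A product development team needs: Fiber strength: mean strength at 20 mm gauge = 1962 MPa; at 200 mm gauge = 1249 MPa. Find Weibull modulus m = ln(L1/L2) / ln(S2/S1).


Formula: m = ln(L1/L2) / ln(S2/S1)
Step 1: ln(L1/L2) = ln(20/200) = -2.30259
Step 2: S2/S1 = 1249/1962 = 0.6366
Step 3: ln(S2/S1) = ln(0.6366) = -0.45161
Step 4: m = -2.30259 / -0.45161 = 5.10

5.10 (Weibull m)


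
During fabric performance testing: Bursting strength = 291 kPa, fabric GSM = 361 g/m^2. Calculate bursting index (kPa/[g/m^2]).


Formula: Bursting Index = Bursting Strength / Fabric GSM
BI = 291 kPa / 361 g/m^2
BI = 0.806 kPa/(g/m^2)

0.806 kPa/(g/m^2)


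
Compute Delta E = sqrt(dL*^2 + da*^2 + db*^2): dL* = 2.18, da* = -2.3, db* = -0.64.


Formula: Delta E = sqrt(dL*^2 + da*^2 + db*^2)
Step 1: dL*^2 = 2.18^2 = 4.7524
Step 2: da*^2 = (-2.3)^2 = 5.29
Step 3: db*^2 = (-0.64)^2 = 0.4096
Step 4: Sum = 4.7524 + 5.29 + 0.4096 = 10.452
Step 5: Delta E = sqrt(10.452) = 3.23

3.23 Delta E


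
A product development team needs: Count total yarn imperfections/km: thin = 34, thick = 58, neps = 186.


Formula: Total = thin places + thick places + neps
Total = 34 + 58 + 186
Total = 278 imperfections/km

278 imperfections/km


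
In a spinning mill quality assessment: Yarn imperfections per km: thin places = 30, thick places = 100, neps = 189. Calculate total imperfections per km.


Formula: Total = thin places + thick places + neps
Total = 30 + 100 + 189
Total = 319 imperfections/km

319 imperfections/km


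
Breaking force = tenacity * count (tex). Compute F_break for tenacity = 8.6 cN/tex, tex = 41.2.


Formula: Breaking force = Tenacity * Linear density
F = 8.6 cN/tex * 41.2 tex
F = 354.32 cN

354.32 cN


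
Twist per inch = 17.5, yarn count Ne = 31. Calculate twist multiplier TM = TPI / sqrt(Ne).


Formula: TM = TPI / sqrt(Ne)
Step 1: sqrt(Ne) = sqrt(31) = 5.5678
Step 2: TM = 17.5 / 5.5678 = 3.14

3.14 TM
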